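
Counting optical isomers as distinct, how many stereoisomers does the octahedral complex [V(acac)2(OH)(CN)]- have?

An octahedron has six vertices in three trans pairs; every non-trans pair is cis.
Each acac is bidentate and must span two cis positions.
The distinct arrangements are (2 in all): OH and CN mutually trans; OH and CN mutually cis (chiral).
One of these lacks any improper symmetry element and so occurs as an enantiomeric pair, giving 2 + 1 = 3 stereoisomers in total.

3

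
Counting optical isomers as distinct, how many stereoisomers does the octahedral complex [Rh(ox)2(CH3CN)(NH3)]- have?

In an octahedral complex each vertex has one trans partner and four cis neighbours.
Each ox is bidentate and must span two cis positions.
There are 2 geometric isomers: CH3CN and NH3 mutually trans; CH3CN and NH3 mutually cis (chiral).
One of these lacks any improper symmetry element and so occurs as an enantiomeric pair, giving 2 + 1 = 3 stereoisomers in total.

3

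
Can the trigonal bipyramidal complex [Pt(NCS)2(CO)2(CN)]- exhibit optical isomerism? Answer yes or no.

yes

In a trigonal bipyramid the two axial positions differ from the three equatorial ones.
Placing the ligands in turn and identifying arrangements related by rotation or reflection leaves 5 distinct geometric isomers.
One of these lacks any improper symmetry element and so occurs as an enantiomeric pair, giving 5 + 1 = 6 stereoisomers in total.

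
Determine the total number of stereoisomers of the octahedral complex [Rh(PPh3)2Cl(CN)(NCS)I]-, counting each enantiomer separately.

In an octahedral complex each vertex has one trans partner and four cis neighbours.
Placing the ligands in turn and identifying arrangements related by rotation or reflection leaves 9 distinct geometric isomers.
Of these, 6 lack any improper symmetry element and so occur as enantiomeric pairs, giving 9 + 6 = 15 stereoisomers in total.

15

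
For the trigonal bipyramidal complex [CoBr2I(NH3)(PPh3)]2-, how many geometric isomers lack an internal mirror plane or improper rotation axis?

A trigonal bipyramid has two axial and three equatorial sites, which are chemically inequivalent.
Systematic enumeration (placing each ligand type in turn and discarding arrangements equivalent by rotation or reflection) gives 7 geometric isomers.
Of these, 3 lack any improper symmetry element and so occur as enantiomeric pairs, giving 7 + 3 = 10 stereoisomers in total.

3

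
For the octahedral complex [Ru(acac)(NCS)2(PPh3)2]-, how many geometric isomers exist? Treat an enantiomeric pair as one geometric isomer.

3

An octahedron has six vertices in three trans pairs; every non-trans pair is cis.
Each acac is bidentate and must span two cis positions.
There are 3 geometric isomers: NCS trans, PPh3 cis; NCS cis, PPh3 cis (chiral); NCS cis, PPh3 trans.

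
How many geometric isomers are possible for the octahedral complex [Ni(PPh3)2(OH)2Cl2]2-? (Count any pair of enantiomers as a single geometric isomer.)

The six octahedral sites form three mutually perpendicular trans pairs.
Working through the distinct placements yields 5 geometric isomers: PPh3 trans, OH trans, Cl trans; PPh3 cis, OH cis, Cl trans; PPh3 trans, OH cis, Cl cis; PPh3 cis, OH cis, Cl cis (chiral); PPh3 cis, OH trans, Cl cis.

5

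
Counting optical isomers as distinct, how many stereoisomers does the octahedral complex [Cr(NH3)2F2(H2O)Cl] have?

The six octahedral sites form three mutually perpendicular trans pairs.
There are 6 geometric isomers: NH3 trans, F cis; NH3 cis, F cis (3 arrangements, 2 chiral); NH3 trans, F trans; NH3 cis, F trans.
Of these, 2 lack any improper symmetry element and so occur as enantiomeric pairs, giving 6 + 2 = 8 stereoisomers in total.

8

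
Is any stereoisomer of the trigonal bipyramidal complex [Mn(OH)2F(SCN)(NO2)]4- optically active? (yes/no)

yes

A trigonal bipyramid has two axial and three equatorial sites, which are chemically inequivalent.
Exhaustive case analysis gives 7 geometric isomers.
Of these, 3 lack any improper symmetry element and so occur as enantiomeric pairs, giving 7 + 3 = 10 stereoisomers in total.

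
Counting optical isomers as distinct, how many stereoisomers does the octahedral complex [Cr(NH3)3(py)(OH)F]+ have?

An octahedron has six vertices in three trans pairs; every non-trans pair is cis.
The distinct arrangements are (4 in all): NH3 mer (3 arrangements); NH3 fac (chiral).
One of these lacks any improper symmetry element and so occurs as an enantiomeric pair, giving 4 + 1 = 5 stereoisomers in total.

5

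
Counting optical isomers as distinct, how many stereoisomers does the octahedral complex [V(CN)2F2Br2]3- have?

In an octahedral complex each vertex has one trans partner and four cis neighbours.
There are 5 geometric isomers: CN trans, F trans, Br trans; CN cis, F cis, Br trans; CN cis, F trans, Br cis; CN cis, F cis, Br cis (chiral); CN trans, F cis, Br cis.
One of these lacks any improper symmetry element and so occurs as an enantiomeric pair, giving 5 + 1 = 6 stereoisomers in total.

6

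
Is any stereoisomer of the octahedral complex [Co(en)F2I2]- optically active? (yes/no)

An octahedron has six vertices in three trans pairs; every non-trans pair is cis.
Each en is bidentate and must span two cis positions.
Systematic placement gives 3 geometric isomers: F trans, I cis; F cis, I cis (chiral); F cis, I trans.
One of these lacks any improper symmetry element and so occurs as an enantiomeric pair, giving 3 + 1 = 4 stereoisomers in total.

yes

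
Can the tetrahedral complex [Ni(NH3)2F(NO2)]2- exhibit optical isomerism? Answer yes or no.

no

Only one geometric arrangement is possible.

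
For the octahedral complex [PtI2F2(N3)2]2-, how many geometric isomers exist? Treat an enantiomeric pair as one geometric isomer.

5

The six octahedral sites form three mutually perpendicular trans pairs.
Systematic placement gives 5 geometric isomers: I trans, F trans, N3 trans; I cis, F trans, N3 cis; I cis, F cis, N3 trans; I cis, F cis, N3 cis (chiral); I trans, F cis, N3 cis.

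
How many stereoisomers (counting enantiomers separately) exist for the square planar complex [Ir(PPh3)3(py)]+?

1

Only one geometric arrangement is possible.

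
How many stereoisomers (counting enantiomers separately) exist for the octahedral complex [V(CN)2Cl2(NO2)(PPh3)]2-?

8

An octahedron has six vertices in three trans pairs; every non-trans pair is cis.
There are 6 geometric isomers: CN trans, Cl trans; CN trans, Cl cis; CN cis, Cl cis (3 arrangements, 2 chiral); CN cis, Cl trans.
Of these, 2 lack any improper symmetry element and so occur as enantiomeric pairs, giving 6 + 2 = 8 stereoisomers in total.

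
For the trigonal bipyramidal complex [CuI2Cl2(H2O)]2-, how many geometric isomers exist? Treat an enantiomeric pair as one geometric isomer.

5

In a trigonal bipyramid the two axial positions differ from the three equatorial ones.
Placing the ligands in turn and identifying arrangements related by rotation or reflection leaves 5 distinct geometric isomers.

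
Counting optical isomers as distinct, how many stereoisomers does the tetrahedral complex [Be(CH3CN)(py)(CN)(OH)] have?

Only one geometric arrangement is possible; it has no improper symmetry element, so it exists as a pair of enantiomers (2 stereoisomers).

2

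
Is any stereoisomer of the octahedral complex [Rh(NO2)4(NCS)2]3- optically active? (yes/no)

no

In an octahedral complex each vertex has one trans partner and four cis neighbours.
The distinct arrangements are (2 in all): NCS trans; NCS cis.
Each arrangement has an internal mirror plane or centre of symmetry, so none is chiral.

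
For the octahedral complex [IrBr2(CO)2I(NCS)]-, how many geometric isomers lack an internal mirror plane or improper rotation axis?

2

In an octahedral complex each vertex has one trans partner and four cis neighbours.
There are 6 geometric isomers: Br trans, CO trans; Br trans, CO cis; Br cis, CO cis (3 arrangements, 2 chiral); Br cis, CO trans.
Of these, 2 lack any improper symmetry element and so occur as enantiomeric pairs, giving 6 + 2 = 8 stereoisomers in total.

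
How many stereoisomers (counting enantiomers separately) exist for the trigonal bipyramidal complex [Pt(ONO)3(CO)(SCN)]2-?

4

A trigonal bipyramid has two axial and three equatorial sites, which are chemically inequivalent.
The distinct arrangements are (4 in all): CO axial, SCN equatorial; CO axial, SCN axial; CO equatorial, SCN equatorial; CO equatorial, SCN axial.
Each arrangement has an internal mirror plane or centre of symmetry, so none is chiral.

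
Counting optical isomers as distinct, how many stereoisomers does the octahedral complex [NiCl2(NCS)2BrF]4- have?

8

In an octahedral complex each vertex has one trans partner and four cis neighbours.
Working through the distinct placements yields 6 geometric isomers: Cl cis, NCS trans; Cl cis, NCS cis (3 arrangements, 2 chiral); Cl trans, NCS trans; Cl trans, NCS cis.
Of these, 2 lack any improper symmetry element and so occur as enantiomeric pairs, giving 6 + 2 = 8 stereoisomers in total.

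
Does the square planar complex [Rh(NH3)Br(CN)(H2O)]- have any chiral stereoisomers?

There are 3 geometric isomers: (Br/H2O trans, CN/NH3 trans); (Br/NH3 trans, CN/H2O trans); (Br/CN trans, H2O/NH3 trans).
Each arrangement has an internal mirror plane or centre of symmetry, so none is chiral.

no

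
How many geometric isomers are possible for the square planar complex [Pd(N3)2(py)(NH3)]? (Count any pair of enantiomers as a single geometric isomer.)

2

There are 2 geometric isomers: N3 cis; N3 trans.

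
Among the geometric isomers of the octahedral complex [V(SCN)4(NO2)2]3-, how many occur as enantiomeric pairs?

0

In an octahedral complex each vertex has one trans partner and four cis neighbours.
Systematic placement gives 2 geometric isomers: NO2 trans; NO2 cis.
Each arrangement has an internal mirror plane or centre of symmetry, so none is chiral.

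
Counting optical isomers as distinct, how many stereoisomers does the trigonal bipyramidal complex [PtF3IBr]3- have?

4

A trigonal bipyramid has two axial and three equatorial sites, which are chemically inequivalent.
There are 4 geometric isomers: I equatorial, Br axial; I axial, Br axial; I equatorial, Br equatorial; I axial, Br equatorial.
Each arrangement has an internal mirror plane or centre of symmetry, so none is chiral.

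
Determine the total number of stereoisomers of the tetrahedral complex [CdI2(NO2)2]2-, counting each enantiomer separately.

All four vertices of a tetrahedron are equivalent and mutually adjacent, so cis/trans isomerism cannot arise.
Only one geometric arrangement is possible.

1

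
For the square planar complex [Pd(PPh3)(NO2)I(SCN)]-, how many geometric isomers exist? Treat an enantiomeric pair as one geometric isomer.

A square has two trans pairs of vertices; adjacent vertices are cis.
Systematic placement gives 3 geometric isomers: (I/PPh3 trans, NO2/SCN trans); (I/SCN trans, NO2/PPh3 trans); (I/NO2 trans, PPh3/SCN trans).

3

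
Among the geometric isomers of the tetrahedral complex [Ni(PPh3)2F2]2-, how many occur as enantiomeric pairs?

0

Only one geometric arrangement is possible.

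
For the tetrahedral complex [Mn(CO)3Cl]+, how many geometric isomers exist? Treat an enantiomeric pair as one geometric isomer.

Only one geometric arrangement is possible.

1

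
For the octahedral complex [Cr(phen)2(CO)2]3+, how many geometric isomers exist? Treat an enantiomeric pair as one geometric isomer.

An octahedron has six vertices in three trans pairs; every non-trans pair is cis.
Each phen is bidentate and must span two cis positions.
The distinct arrangements are (2 in all): CO trans; CO cis (chiral).

2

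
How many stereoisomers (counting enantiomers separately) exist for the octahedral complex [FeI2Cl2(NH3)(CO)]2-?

8

Working through the distinct placements yields 6 geometric isomers: I cis, Cl cis (3 arrangements, 2 chiral); I trans, Cl cis; I cis, Cl trans; I trans, Cl trans.
Of these, 2 lack any improper symmetry element and so occur as enantiomeric pairs, giving 6 + 2 = 8 stereoisomers in total.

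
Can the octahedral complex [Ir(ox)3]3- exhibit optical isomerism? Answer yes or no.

The six octahedral sites form three mutually perpendicular trans pairs.
Each ox is bidentate and must span two cis positions.
Only one geometric arrangement is possible; it has no improper symmetry element, so it exists as a pair of enantiomers (2 stereoisomers).

yes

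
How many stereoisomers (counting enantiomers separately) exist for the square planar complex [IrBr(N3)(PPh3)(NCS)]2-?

3

A square has two trans pairs of vertices; adjacent vertices are cis.
Working through the distinct placements yields 3 geometric isomers: (Br/NCS trans, N3/PPh3 trans); (Br/PPh3 trans, N3/NCS trans); (Br/N3 trans, NCS/PPh3 trans).
Each arrangement has an internal mirror plane or centre of symmetry, so none is chiral.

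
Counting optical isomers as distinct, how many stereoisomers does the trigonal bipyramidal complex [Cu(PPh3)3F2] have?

A trigonal bipyramid has two axial and three equatorial sites, which are chemically inequivalent.
There are 3 geometric isomers: F both axial; F one axial, one equatorial; F both equatorial.
Each arrangement has an internal mirror plane or centre of symmetry, so none is chiral.

3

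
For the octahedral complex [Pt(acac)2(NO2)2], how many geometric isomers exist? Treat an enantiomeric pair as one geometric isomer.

The six octahedral sites form three mutually perpendicular trans pairs.
Each acac is bidentate and must span two cis positions.
There are 2 geometric isomers: NO2 trans; NO2 cis (chiral).

2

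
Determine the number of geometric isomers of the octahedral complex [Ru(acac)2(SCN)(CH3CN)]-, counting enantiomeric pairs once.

Each acac is bidentate and must span two cis positions.
Systematic placement gives 2 geometric isomers: SCN and CH3CN mutually trans; SCN and CH3CN mutually cis (chiral).

2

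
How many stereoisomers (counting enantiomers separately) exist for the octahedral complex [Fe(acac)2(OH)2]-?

An octahedron has six vertices in three trans pairs; every non-trans pair is cis.
Each acac is bidentate and must span two cis positions.
Working through the distinct placements yields 2 geometric isomers: OH trans; OH cis (chiral).
One of these lacks any improper symmetry element and so occurs as an enantiomeric pair, giving 2 + 1 = 3 stereoisomers in total.

3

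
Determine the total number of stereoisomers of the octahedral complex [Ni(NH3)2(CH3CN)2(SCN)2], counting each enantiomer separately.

6

The distinct arrangements are (5 in all): NH3 trans, CH3CN trans, SCN trans; NH3 cis, CH3CN trans, SCN cis; NH3 cis, CH3CN cis, SCN trans; NH3 cis, CH3CN cis, SCN cis (chiral); NH3 trans, CH3CN cis, SCN cis.
One of these lacks any improper symmetry element and so occurs as an enantiomeric pair, giving 5 + 1 = 6 stereoisomers in total.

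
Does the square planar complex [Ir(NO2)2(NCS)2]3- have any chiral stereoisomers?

There are 2 geometric isomers: NO2 cis; NO2 trans.
Each arrangement has an internal mirror plane or centre of symmetry, so none is chiral.

no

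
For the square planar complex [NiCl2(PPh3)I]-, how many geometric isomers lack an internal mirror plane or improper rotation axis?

0

In a square planar complex each vertex has one trans partner and two cis neighbours.
Working through the distinct placements yields 2 geometric isomers: Cl cis; Cl trans.
Each arrangement has an internal mirror plane or centre of symmetry, so none is chiral.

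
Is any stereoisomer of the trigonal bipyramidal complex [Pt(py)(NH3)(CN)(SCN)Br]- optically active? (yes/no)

A trigonal bipyramid has two axial and three equatorial sites, which are chemically inequivalent.
Placing the ligands in turn and identifying arrangements related by rotation or reflection leaves 10 distinct geometric isomers.
Of these, 10 lack any improper symmetry element and so occur as enantiomeric pairs, giving 10 + 10 = 20 stereoisomers in total.

yes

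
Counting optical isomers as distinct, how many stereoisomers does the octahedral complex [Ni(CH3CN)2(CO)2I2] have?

An octahedron has six vertices in three trans pairs; every non-trans pair is cis.
Working through the distinct placements yields 5 geometric isomers: CH3CN trans, CO trans, I trans; CH3CN trans, CO cis, I cis; CH3CN cis, CO cis, I trans; CH3CN cis, CO cis, I cis (chiral); CH3CN cis, CO trans, I cis.
One of these lacks any improper symmetry element and so occurs as an enantiomeric pair, giving 5 + 1 = 6 stereoisomers in total.

6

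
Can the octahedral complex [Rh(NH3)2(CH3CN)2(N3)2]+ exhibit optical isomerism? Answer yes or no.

yes

In an octahedral complex each vertex has one trans partner and four cis neighbours.
There are 5 geometric isomers: NH3 trans, CH3CN trans, N3 trans; NH3 cis, CH3CN trans, N3 cis; NH3 trans, CH3CN cis, N3 cis; NH3 cis, CH3CN cis, N3 cis (chiral); NH3 cis, CH3CN cis, N3 trans.
One of these lacks any improper symmetry element and so occurs as an enantiomeric pair, giving 5 + 1 = 6 stereoisomers in total.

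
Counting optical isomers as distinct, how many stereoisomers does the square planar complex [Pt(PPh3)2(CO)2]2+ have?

2

In a square planar complex each vertex has one trans partner and two cis neighbours.
The distinct arrangements are (2 in all): PPh3 cis; PPh3 trans.
Each arrangement has an internal mirror plane or centre of symmetry, so none is chiral.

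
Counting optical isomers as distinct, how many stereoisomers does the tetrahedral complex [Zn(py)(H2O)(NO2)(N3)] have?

Only one geometric arrangement is possible; it has no improper symmetry element, so it exists as a pair of enantiomers (2 stereoisomers).

2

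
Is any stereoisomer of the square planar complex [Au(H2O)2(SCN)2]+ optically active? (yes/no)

no

In a square planar complex each vertex has one trans partner and two cis neighbours.
The distinct arrangements are (2 in all): H2O cis; H2O trans.
Each arrangement has an internal mirror plane or centre of symmetry, so none is chiral.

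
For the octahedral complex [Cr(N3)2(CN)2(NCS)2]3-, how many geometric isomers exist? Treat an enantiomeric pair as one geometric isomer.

There are 5 geometric isomers: N3 trans, CN trans, NCS trans; N3 cis, CN trans, NCS cis; N3 cis, CN cis, NCS trans; N3 cis, CN cis, NCS cis (chiral); N3 trans, CN cis, NCS cis.

5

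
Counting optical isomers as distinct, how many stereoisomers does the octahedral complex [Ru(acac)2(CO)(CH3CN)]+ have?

Each acac is bidentate and must span two cis positions.
There are 2 geometric isomers: CO and CH3CN mutually trans; CO and CH3CN mutually cis (chiral).
One of these lacks any improper symmetry element and so occurs as an enantiomeric pair, giving 2 + 1 = 3 stereoisomers in total.

3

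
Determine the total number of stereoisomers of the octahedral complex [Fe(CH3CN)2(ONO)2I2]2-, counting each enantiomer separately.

An octahedron has six vertices in three trans pairs; every non-trans pair is cis.
The distinct arrangements are (5 in all): CH3CN trans, ONO trans, I trans; CH3CN trans, ONO cis, I cis; CH3CN cis, ONO trans, I cis; CH3CN cis, ONO cis, I cis (chiral); CH3CN cis, ONO cis, I trans.
One of these lacks any improper symmetry element and so occurs as an enantiomeric pair, giving 5 + 1 = 6 stereoisomers in total.

6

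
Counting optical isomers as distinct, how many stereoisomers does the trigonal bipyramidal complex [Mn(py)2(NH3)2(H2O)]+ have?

A trigonal bipyramid has two axial and three equatorial sites, which are chemically inequivalent.
Placing the ligands in turn and identifying arrangements related by rotation or reflection leaves 5 distinct geometric isomers.
One of these lacks any improper symmetry element and so occurs as an enantiomeric pair, giving 5 + 1 = 6 stereoisomers in total.

6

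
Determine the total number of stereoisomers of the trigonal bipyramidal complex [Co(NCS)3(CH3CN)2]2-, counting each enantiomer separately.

3

A trigonal bipyramid has two axial and three equatorial sites, which are chemically inequivalent.
Working through the distinct placements yields 3 geometric isomers: CH3CN both axial; CH3CN one axial, one equatorial; CH3CN both equatorial.
Each arrangement has an internal mirror plane or centre of symmetry, so none is chiral.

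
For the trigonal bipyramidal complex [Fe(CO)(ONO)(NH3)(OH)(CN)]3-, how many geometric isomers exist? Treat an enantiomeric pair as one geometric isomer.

In a trigonal bipyramid the two axial positions differ from the three equatorial ones.
Systematic enumeration (placing each ligand type in turn and discarding arrangements equivalent by rotation or reflection) gives 10 geometric isomers.

10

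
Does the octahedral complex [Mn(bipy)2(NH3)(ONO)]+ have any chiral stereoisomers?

yes

An octahedron has six vertices in three trans pairs; every non-trans pair is cis.
Each bipy is bidentate and must span two cis positions.
There are 2 geometric isomers: NH3 and ONO mutually trans; NH3 and ONO mutually cis (chiral).
One of these lacks any improper symmetry element and so occurs as an enantiomeric pair, giving 2 + 1 = 3 stereoisomers in total.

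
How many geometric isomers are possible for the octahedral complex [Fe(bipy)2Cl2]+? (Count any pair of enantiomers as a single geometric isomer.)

2

Each bipy is bidentate and must span two cis positions.
The distinct arrangements are (2 in all): Cl trans; Cl cis (chiral).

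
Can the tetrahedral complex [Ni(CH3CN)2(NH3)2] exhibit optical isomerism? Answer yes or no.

no

In a tetrahedral complex all four positions are equivalent and every pair of ligands is adjacent — there is no cis/trans distinction.
Only one geometric arrangement is possible.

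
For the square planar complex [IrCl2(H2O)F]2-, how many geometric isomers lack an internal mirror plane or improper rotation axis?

In a square planar complex each vertex has one trans partner and two cis neighbours.
There are 2 geometric isomers: Cl cis; Cl trans.
Each arrangement has an internal mirror plane or centre of symmetry, so none is chiral.

0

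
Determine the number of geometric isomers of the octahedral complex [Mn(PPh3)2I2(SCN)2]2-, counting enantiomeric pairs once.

An octahedron has six vertices in three trans pairs; every non-trans pair is cis.
Systematic placement gives 5 geometric isomers: PPh3 trans, I trans, SCN trans; PPh3 cis, I trans, SCN cis; PPh3 cis, I cis, SCN trans; PPh3 cis, I cis, SCN cis (chiral); PPh3 trans, I cis, SCN cis.

5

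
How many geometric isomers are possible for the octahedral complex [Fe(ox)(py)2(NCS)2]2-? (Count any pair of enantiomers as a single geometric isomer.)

3

Each ox is bidentate and must span two cis positions.
There are 3 geometric isomers: py cis, NCS trans; py trans, NCS cis; py cis, NCS cis (chiral).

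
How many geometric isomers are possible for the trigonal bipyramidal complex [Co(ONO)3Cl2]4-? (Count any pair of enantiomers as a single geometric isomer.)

In a trigonal bipyramid the two axial positions differ from the three equatorial ones.
Working through the distinct placements yields 3 geometric isomers: Cl both axial; Cl one axial, one equatorial; Cl both equatorial.

3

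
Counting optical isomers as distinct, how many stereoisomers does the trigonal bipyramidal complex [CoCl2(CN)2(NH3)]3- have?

6

Placing the ligands in turn and identifying arrangements related by rotation or reflection leaves 5 distinct geometric isomers.
One of these lacks any improper symmetry element and so occurs as an enantiomeric pair, giving 5 + 1 = 6 stereoisomers in total.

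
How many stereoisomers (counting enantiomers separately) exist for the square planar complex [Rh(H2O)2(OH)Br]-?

In a square planar complex each vertex has one trans partner and two cis neighbours.
The distinct arrangements are (2 in all): H2O cis; H2O trans.
Each arrangement has an internal mirror plane or centre of symmetry, so none is chiral.

2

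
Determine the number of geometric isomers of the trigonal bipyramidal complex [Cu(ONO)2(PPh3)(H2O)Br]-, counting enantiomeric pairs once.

7

A trigonal bipyramid has two axial and three equatorial sites, which are chemically inequivalent.
Exhaustive case analysis gives 7 geometric isomers.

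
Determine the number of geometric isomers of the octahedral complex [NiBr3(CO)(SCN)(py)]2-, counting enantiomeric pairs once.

4

An octahedron has six vertices in three trans pairs; every non-trans pair is cis.
There are 4 geometric isomers: Br mer (3 arrangements); Br fac (chiral).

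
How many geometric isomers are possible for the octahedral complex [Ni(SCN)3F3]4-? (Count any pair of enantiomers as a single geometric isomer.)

2

The distinct arrangements are (2 in all): SCN mer; SCN fac.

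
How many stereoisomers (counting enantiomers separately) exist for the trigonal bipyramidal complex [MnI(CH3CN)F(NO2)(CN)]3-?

A trigonal bipyramid has two axial and three equatorial sites, which are chemically inequivalent.
Exhaustive case analysis gives 10 geometric isomers.
Of these, 10 lack any improper symmetry element and so occur as enantiomeric pairs, giving 10 + 10 = 20 stereoisomers in total.

20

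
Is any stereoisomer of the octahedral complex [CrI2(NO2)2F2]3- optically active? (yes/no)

yes

The six octahedral sites form three mutually perpendicular trans pairs.
Working through the distinct placements yields 5 geometric isomers: I trans, NO2 trans, F trans; I cis, NO2 cis, F trans; I cis, NO2 trans, F cis; I cis, NO2 cis, F cis (chiral); I trans, NO2 cis, F cis.
One of these lacks any improper symmetry element and so occurs as an enantiomeric pair, giving 5 + 1 = 6 stereoisomers in total.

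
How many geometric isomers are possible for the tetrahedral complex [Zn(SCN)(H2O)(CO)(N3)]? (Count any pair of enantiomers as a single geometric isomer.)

Only one geometric arrangement is possible; it has no improper symmetry element, so it exists as a pair of enantiomers (2 stereoisomers).

1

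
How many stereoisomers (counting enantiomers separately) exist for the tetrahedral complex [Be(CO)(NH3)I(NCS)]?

All four vertices of a tetrahedron are equivalent and mutually adjacent, so cis/trans isomerism cannot arise.
Only one geometric arrangement is possible; it has no improper symmetry element, so it exists as a pair of enantiomers (2 stereoisomers).

2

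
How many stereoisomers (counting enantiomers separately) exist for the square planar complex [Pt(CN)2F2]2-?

Working through the distinct placements yields 2 geometric isomers: CN cis; CN trans.
Each arrangement has an internal mirror plane or centre of symmetry, so none is chiral.

2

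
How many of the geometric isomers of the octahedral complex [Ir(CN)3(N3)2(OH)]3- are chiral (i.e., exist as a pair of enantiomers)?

0

Systematic placement gives 3 geometric isomers: CN mer, N3 cis; CN mer, N3 trans; CN fac, N3 cis.
Each arrangement has an internal mirror plane or centre of symmetry, so none is chiral.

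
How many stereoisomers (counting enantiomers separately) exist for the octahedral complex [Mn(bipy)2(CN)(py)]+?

An octahedron has six vertices in three trans pairs; every non-trans pair is cis.
Each bipy is bidentate and must span two cis positions.
Systematic placement gives 2 geometric isomers: CN and py mutually cis (chiral); CN and py mutually trans.
One of these lacks any improper symmetry element and so occurs as an enantiomeric pair, giving 2 + 1 = 3 stereoisomers in total.

3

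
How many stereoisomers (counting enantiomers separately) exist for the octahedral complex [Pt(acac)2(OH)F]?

Each acac is bidentate and must span two cis positions.
The distinct arrangements are (2 in all): OH and F mutually trans; OH and F mutually cis (chiral).
One of these lacks any improper symmetry element and so occurs as an enantiomeric pair, giving 2 + 1 = 3 stereoisomers in total.

3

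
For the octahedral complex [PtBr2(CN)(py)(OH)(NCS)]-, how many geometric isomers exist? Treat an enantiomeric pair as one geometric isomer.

9

An octahedron has six vertices in three trans pairs; every non-trans pair is cis.
Exhaustive case analysis gives 9 geometric isomers.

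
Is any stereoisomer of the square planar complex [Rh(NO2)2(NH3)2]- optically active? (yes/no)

There are 2 geometric isomers: NO2 cis; NO2 trans.
Each arrangement has an internal mirror plane or centre of symmetry, so none is chiral.

no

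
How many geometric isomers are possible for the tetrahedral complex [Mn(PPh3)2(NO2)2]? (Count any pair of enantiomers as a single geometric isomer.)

All four vertices of a tetrahedron are equivalent and mutually adjacent, so cis/trans isomerism cannot arise.
Only one geometric arrangement is possible.

1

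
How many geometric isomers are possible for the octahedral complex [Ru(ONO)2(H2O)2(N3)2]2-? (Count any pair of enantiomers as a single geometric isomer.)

Systematic placement gives 5 geometric isomers: ONO trans, H2O trans, N3 trans; ONO cis, H2O trans, N3 cis; ONO trans, H2O cis, N3 cis; ONO cis, H2O cis, N3 cis (chiral); ONO cis, H2O cis, N3 trans.

5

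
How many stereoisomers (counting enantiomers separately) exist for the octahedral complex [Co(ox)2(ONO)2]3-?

The six octahedral sites form three mutually perpendicular trans pairs.
Each ox is bidentate and must span two cis positions.
Systematic placement gives 2 geometric isomers: ONO trans; ONO cis (chiral).
One of these lacks any improper symmetry element and so occurs as an enantiomeric pair, giving 2 + 1 = 3 stereoisomers in total.

3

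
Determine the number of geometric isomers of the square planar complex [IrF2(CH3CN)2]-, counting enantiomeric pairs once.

2

A square has two trans pairs of vertices; adjacent vertices are cis.
Working through the distinct placements yields 2 geometric isomers: F cis; F trans.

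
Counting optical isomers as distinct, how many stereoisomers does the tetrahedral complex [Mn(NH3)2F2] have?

All four vertices of a tetrahedron are equivalent and mutually adjacent, so cis/trans isomerism cannot arise.
Only one geometric arrangement is possible.

1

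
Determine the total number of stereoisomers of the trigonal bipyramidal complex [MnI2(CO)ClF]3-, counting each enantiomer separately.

A trigonal bipyramid has two axial and three equatorial sites, which are chemically inequivalent.
Placing the ligands in turn and identifying arrangements related by rotation or reflection leaves 7 distinct geometric isomers.
Of these, 3 lack any improper symmetry element and so occur as enantiomeric pairs, giving 7 + 3 = 10 stereoisomers in total.

10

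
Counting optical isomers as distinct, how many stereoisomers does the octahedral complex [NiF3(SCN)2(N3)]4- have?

An octahedron has six vertices in three trans pairs; every non-trans pair is cis.
The distinct arrangements are (3 in all): F mer, SCN trans; F mer, SCN cis; F fac, SCN cis.
Each arrangement has an internal mirror plane or centre of symmetry, so none is chiral.

3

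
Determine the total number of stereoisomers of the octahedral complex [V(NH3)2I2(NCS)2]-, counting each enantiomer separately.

6

In an octahedral complex each vertex has one trans partner and four cis neighbours.
Systematic placement gives 5 geometric isomers: NH3 trans, I trans, NCS trans; NH3 cis, I trans, NCS cis; NH3 trans, I cis, NCS cis; NH3 cis, I cis, NCS cis (chiral); NH3 cis, I cis, NCS trans.
One of these lacks any improper symmetry element and so occurs as an enantiomeric pair, giving 5 + 1 = 6 stereoisomers in total.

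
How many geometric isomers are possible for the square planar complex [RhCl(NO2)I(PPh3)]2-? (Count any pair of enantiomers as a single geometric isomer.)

3

A square has two trans pairs of vertices; adjacent vertices are cis.
There are 3 geometric isomers: (Cl/NO2 trans, I/PPh3 trans); (Cl/PPh3 trans, I/NO2 trans); (Cl/I trans, NO2/PPh3 trans).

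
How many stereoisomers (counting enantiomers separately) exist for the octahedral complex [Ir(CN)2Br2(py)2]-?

The six octahedral sites form three mutually perpendicular trans pairs.
There are 5 geometric isomers: CN trans, Br trans, py trans; CN cis, Br trans, py cis; CN cis, Br cis, py trans; CN cis, Br cis, py cis (chiral); CN trans, Br cis, py cis.
One of these lacks any improper symmetry element and so occurs as an enantiomeric pair, giving 5 + 1 = 6 stereoisomers in total.

6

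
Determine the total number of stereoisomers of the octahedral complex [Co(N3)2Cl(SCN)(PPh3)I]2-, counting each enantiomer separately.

An octahedron has six vertices in three trans pairs; every non-trans pair is cis.
Placing the ligands in turn and identifying arrangements related by rotation or reflection leaves 9 distinct geometric isomers.
Of these, 6 lack any improper symmetry element and so occur as enantiomeric pairs, giving 9 + 6 = 15 stereoisomers in total.

15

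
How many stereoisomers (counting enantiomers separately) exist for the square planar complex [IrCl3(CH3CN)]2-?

1

In a square planar complex each vertex has one trans partner and two cis neighbours.
Only one geometric arrangement is possible.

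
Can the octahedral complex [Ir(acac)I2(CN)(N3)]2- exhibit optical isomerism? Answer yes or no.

yes

An octahedron has six vertices in three trans pairs; every non-trans pair is cis.
Each acac is bidentate and must span two cis positions.
Systematic placement gives 4 geometric isomers: I cis (3 arrangements, 2 chiral); I trans.
Of these, 2 lack any improper symmetry element and so occur as enantiomeric pairs, giving 4 + 2 = 6 stereoisomers in total.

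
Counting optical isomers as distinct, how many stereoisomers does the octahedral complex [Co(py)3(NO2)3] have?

2

In an octahedral complex each vertex has one trans partner and four cis neighbours.
There are 2 geometric isomers: py mer; py fac.
Each arrangement has an internal mirror plane or centre of symmetry, so none is chiral.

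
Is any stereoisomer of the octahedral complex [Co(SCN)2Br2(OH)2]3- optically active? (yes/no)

The six octahedral sites form three mutually perpendicular trans pairs.
There are 5 geometric isomers: SCN trans, Br trans, OH trans; SCN cis, Br trans, OH cis; SCN trans, Br cis, OH cis; SCN cis, Br cis, OH cis (chiral); SCN cis, Br cis, OH trans.
One of these lacks any improper symmetry element and so occurs as an enantiomeric pair, giving 5 + 1 = 6 stereoisomers in total.

yes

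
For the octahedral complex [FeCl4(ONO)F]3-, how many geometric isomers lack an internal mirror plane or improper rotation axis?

The distinct arrangements are (2 in all): ONO and F mutually trans; ONO and F mutually cis.
Each arrangement has an internal mirror plane or centre of symmetry, so none is chiral.

0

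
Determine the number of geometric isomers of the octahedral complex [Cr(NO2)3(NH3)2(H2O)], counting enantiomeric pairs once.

The six octahedral sites form three mutually perpendicular trans pairs.
Working through the distinct placements yields 3 geometric isomers: NO2 mer, NH3 cis; NO2 mer, NH3 trans; NO2 fac, NH3 cis.

3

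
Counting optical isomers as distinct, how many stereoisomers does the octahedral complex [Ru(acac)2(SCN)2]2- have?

3

Each acac is bidentate and must span two cis positions.
There are 2 geometric isomers: SCN trans; SCN cis (chiral).
One of these lacks any improper symmetry element and so occurs as an enantiomeric pair, giving 2 + 1 = 3 stereoisomers in total.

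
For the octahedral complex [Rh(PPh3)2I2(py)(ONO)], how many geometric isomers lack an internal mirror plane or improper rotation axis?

An octahedron has six vertices in three trans pairs; every non-trans pair is cis.
There are 6 geometric isomers: PPh3 cis, I trans; PPh3 trans, I trans; PPh3 cis, I cis (3 arrangements, 2 chiral); PPh3 trans, I cis.
Of these, 2 lack any improper symmetry element and so occur as enantiomeric pairs, giving 6 + 2 = 8 stereoisomers in total.

2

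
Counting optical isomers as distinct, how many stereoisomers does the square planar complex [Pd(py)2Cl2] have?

2

In a square planar complex each vertex has one trans partner and two cis neighbours.
The distinct arrangements are (2 in all): py cis; py trans.
Each arrangement has an internal mirror plane or centre of symmetry, so none is chiral.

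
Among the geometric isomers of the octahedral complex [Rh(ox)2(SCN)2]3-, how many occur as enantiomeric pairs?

Each ox is bidentate and must span two cis positions.
Systematic placement gives 2 geometric isomers: SCN trans; SCN cis (chiral).
One of these lacks any improper symmetry element and so occurs as an enantiomeric pair, giving 2 + 1 = 3 stereoisomers in total.

1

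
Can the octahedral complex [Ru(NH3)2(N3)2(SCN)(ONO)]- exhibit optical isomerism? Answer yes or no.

yes

In an octahedral complex each vertex has one trans partner and four cis neighbours.
There are 6 geometric isomers: NH3 trans, N3 trans; NH3 cis, N3 trans; NH3 cis, N3 cis (3 arrangements, 2 chiral); NH3 trans, N3 cis.
Of these, 2 lack any improper symmetry element and so occur as enantiomeric pairs, giving 6 + 2 = 8 stereoisomers in total.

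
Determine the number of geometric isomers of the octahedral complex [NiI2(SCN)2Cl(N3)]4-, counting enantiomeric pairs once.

6

Systematic placement gives 6 geometric isomers: I cis, SCN trans; I cis, SCN cis (3 arrangements, 2 chiral); I trans, SCN trans; I trans, SCN cis.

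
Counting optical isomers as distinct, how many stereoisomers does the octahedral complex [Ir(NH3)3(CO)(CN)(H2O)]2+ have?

5

Working through the distinct placements yields 4 geometric isomers: NH3 mer (3 arrangements); NH3 fac (chiral).
One of these lacks any improper symmetry element and so occurs as an enantiomeric pair, giving 4 + 1 = 5 stereoisomers in total.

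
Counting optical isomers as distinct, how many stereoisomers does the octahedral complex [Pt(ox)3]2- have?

2

Each ox is bidentate and must span two cis positions.
Only one geometric arrangement is possible; it has no improper symmetry element, so it exists as a pair of enantiomers (2 stereoisomers).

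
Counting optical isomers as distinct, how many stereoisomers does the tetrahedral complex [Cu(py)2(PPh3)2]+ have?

1

All four vertices of a tetrahedron are equivalent and mutually adjacent, so cis/trans isomerism cannot arise.
Only one geometric arrangement is possible.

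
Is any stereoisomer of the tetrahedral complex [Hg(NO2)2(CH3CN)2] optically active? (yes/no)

no

All four vertices of a tetrahedron are equivalent and mutually adjacent, so cis/trans isomerism cannot arise.
Only one geometric arrangement is possible.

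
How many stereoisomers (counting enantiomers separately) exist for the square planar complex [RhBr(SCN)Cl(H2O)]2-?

In a square planar complex each vertex has one trans partner and two cis neighbours.
Working through the distinct placements yields 3 geometric isomers: (Br/H2O trans, Cl/SCN trans); (Br/SCN trans, Cl/H2O trans); (Br/Cl trans, H2O/SCN trans).
Each arrangement has an internal mirror plane or centre of symmetry, so none is chiral.

3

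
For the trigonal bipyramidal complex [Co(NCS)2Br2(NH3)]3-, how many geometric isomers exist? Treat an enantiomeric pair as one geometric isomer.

Placing the ligands in turn and identifying arrangements related by rotation or reflection leaves 5 distinct geometric isomers.

5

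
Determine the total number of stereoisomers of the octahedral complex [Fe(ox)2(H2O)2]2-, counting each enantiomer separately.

3

In an octahedral complex each vertex has one trans partner and four cis neighbours.
Each ox is bidentate and must span two cis positions.
Systematic placement gives 2 geometric isomers: H2O trans; H2O cis (chiral).
One of these lacks any improper symmetry element and so occurs as an enantiomeric pair, giving 2 + 1 = 3 stereoisomers in total.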